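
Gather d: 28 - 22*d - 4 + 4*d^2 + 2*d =4*d^2 - 20*d + 24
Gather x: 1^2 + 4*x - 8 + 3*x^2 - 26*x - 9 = 3*x^2 - 22*x - 16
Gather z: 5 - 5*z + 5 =10 - 5*z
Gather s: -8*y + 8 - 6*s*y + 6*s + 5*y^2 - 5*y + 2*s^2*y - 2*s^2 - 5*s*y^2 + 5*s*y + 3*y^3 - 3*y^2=s^2*(2*y - 2) + s*(-5*y^2 - y + 6) + 3*y^3 + 2*y^2 - 13*y + 8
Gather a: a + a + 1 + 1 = 2*a + 2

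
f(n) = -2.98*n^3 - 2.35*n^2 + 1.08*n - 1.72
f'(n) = -8.94*n^2 - 4.7*n + 1.08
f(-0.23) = -2.06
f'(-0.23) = 1.69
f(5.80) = -655.94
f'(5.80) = -326.92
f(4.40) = -296.31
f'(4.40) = -192.68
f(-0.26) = -2.11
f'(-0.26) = 1.70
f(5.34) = -516.74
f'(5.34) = -278.95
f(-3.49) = 92.56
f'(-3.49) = -91.41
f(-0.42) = -2.37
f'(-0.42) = 1.48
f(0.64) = -2.77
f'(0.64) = -5.59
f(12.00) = -5476.60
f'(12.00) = -1342.68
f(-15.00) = 9510.83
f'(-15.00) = -1939.92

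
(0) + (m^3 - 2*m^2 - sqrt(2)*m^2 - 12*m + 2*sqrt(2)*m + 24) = m^3 - 2*m^2 - sqrt(2)*m^2 - 12*m + 2*sqrt(2)*m + 24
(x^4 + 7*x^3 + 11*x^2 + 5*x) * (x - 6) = x^5 + x^4 - 31*x^3 - 61*x^2 - 30*x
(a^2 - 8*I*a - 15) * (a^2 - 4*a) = a^4 - 4*a^3 - 8*I*a^3 - 15*a^2 + 32*I*a^2 + 60*a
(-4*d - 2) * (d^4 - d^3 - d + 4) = -4*d^5 + 2*d^4 + 2*d^3 + 4*d^2 - 14*d - 8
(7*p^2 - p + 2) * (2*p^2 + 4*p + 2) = 14*p^4 + 26*p^3 + 14*p^2 + 6*p + 4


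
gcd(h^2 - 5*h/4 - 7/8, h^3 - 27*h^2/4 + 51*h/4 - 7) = h - 7/4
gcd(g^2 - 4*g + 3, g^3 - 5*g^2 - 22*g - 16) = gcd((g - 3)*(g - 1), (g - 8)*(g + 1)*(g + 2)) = 1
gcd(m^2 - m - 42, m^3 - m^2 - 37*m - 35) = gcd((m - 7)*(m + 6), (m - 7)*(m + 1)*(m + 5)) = m - 7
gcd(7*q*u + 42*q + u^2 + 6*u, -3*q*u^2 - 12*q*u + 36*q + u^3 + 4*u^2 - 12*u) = u + 6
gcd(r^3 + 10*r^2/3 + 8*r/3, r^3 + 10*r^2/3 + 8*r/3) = r^3 + 10*r^2/3 + 8*r/3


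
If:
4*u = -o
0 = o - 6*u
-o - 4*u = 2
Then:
No Solution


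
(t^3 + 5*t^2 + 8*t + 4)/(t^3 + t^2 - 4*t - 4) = (t + 2)/(t - 2)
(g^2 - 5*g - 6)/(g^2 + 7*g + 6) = (g - 6)/(g + 6)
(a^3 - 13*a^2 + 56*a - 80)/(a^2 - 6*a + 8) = (a^2 - 9*a + 20)/(a - 2)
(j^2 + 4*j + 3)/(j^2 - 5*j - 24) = (j + 1)/(j - 8)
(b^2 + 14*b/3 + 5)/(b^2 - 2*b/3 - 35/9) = 3*(b + 3)/(3*b - 7)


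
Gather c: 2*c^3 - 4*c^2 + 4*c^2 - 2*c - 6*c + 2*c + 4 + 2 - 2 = 2*c^3 - 6*c + 4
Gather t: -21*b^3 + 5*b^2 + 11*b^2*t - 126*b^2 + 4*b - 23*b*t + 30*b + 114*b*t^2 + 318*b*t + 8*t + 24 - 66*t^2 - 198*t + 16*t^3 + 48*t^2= -21*b^3 - 121*b^2 + 34*b + 16*t^3 + t^2*(114*b - 18) + t*(11*b^2 + 295*b - 190) + 24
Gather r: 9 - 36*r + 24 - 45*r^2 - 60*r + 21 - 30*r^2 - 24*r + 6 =-75*r^2 - 120*r + 60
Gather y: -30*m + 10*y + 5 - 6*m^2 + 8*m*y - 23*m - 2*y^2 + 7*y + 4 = -6*m^2 - 53*m - 2*y^2 + y*(8*m + 17) + 9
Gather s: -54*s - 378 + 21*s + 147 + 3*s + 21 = -30*s - 210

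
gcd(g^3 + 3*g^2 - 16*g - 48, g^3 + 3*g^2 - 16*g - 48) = g^3 + 3*g^2 - 16*g - 48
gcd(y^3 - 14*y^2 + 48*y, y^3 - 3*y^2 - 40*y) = y^2 - 8*y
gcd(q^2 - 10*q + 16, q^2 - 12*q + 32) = q - 8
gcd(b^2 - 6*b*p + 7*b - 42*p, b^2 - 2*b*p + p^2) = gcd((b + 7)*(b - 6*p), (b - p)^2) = 1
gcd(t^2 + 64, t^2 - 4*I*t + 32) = t - 8*I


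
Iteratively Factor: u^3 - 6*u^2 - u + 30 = (u - 3)*(u^2 - 3*u - 10) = (u - 5)*(u - 3)*(u + 2)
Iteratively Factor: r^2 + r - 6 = (r - 2)*(r + 3)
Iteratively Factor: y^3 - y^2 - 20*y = (y + 4)*(y^2 - 5*y) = (y - 5)*(y + 4)*(y)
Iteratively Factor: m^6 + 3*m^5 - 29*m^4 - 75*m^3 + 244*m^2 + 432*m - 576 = (m - 1)*(m^5 + 4*m^4 - 25*m^3 - 100*m^2 + 144*m + 576) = (m - 1)*(m + 3)*(m^4 + m^3 - 28*m^2 - 16*m + 192) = (m - 4)*(m - 1)*(m + 3)*(m^3 + 5*m^2 - 8*m - 48) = (m - 4)*(m - 3)*(m - 1)*(m + 3)*(m^2 + 8*m + 16) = (m - 4)*(m - 3)*(m - 1)*(m + 3)*(m + 4)*(m + 4)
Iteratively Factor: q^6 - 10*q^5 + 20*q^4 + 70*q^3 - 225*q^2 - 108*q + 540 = (q + 2)*(q^5 - 12*q^4 + 44*q^3 - 18*q^2 - 189*q + 270) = (q - 5)*(q + 2)*(q^4 - 7*q^3 + 9*q^2 + 27*q - 54) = (q - 5)*(q - 3)*(q + 2)*(q^3 - 4*q^2 - 3*q + 18) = (q - 5)*(q - 3)^2*(q + 2)*(q^2 - q - 6) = (q - 5)*(q - 3)^3*(q + 2)*(q + 2)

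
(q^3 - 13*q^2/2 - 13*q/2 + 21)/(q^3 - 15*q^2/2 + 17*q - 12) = (q^2 - 5*q - 14)/(q^2 - 6*q + 8)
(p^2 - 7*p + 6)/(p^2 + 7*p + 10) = (p^2 - 7*p + 6)/(p^2 + 7*p + 10)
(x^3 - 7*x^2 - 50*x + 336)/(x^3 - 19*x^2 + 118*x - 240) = (x + 7)/(x - 5)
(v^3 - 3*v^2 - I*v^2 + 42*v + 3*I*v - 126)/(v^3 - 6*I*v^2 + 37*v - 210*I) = (v - 3)/(v - 5*I)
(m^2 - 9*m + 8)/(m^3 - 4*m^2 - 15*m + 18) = (m - 8)/(m^2 - 3*m - 18)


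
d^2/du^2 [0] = 0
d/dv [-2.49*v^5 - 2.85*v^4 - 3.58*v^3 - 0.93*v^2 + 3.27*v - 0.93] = -12.45*v^4 - 11.4*v^3 - 10.74*v^2 - 1.86*v + 3.27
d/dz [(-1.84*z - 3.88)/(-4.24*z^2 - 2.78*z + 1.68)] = (7.8016*z^2 + 5.1152*z - (1.84*z + 3.88)*(8.48*z + 2.78) - 3.0912)/(4.24*z^2 + 2.78*z - 1.68)^2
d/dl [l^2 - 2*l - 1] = 2*l - 2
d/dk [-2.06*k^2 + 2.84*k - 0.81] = 2.84 - 4.12*k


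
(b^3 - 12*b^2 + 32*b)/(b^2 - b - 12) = b*(b - 8)/(b + 3)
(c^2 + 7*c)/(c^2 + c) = (c + 7)/(c + 1)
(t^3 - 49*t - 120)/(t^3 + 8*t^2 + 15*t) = (t - 8)/t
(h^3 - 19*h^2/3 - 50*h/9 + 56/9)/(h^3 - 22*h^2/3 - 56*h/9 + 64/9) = (h - 7)/(h - 8)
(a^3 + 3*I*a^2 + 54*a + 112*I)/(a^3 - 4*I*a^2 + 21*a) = (a^2 + 10*I*a - 16)/(a*(a + 3*I))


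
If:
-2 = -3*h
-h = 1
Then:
No Solution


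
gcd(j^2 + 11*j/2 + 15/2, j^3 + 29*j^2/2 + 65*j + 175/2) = j + 5/2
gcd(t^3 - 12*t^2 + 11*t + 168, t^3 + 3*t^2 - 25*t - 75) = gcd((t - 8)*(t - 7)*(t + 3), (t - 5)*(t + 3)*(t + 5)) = t + 3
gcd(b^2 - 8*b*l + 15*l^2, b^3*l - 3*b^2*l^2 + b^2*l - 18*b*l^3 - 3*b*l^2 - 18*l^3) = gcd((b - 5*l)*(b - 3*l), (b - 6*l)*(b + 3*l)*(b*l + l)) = 1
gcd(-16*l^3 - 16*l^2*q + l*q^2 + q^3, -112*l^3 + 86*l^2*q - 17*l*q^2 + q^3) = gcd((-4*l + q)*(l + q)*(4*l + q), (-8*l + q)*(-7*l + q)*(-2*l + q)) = 1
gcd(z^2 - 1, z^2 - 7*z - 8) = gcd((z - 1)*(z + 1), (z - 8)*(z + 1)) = z + 1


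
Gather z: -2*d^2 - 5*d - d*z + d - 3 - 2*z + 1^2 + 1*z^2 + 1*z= -2*d^2 - 4*d + z^2 + z*(-d - 1) - 2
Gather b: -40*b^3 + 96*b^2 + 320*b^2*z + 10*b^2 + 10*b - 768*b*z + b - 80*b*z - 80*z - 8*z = -40*b^3 + b^2*(320*z + 106) + b*(11 - 848*z) - 88*z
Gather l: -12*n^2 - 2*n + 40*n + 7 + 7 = -12*n^2 + 38*n + 14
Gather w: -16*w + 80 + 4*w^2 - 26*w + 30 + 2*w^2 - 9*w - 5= 6*w^2 - 51*w + 105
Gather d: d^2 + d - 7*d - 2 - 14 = d^2 - 6*d - 16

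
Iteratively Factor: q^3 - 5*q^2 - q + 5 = (q - 5)*(q^2 - 1) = (q - 5)*(q - 1)*(q + 1)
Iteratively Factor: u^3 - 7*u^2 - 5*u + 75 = (u - 5)*(u^2 - 2*u - 15) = (u - 5)*(u + 3)*(u - 5)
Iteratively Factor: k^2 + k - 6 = (k + 3)*(k - 2)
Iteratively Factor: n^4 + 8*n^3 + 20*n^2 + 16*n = (n + 2)*(n^3 + 6*n^2 + 8*n) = n*(n + 2)*(n^2 + 6*n + 8) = n*(n + 2)^2*(n + 4)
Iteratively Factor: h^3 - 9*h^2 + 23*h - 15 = (h - 5)*(h^2 - 4*h + 3) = (h - 5)*(h - 1)*(h - 3)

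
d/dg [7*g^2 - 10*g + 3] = 14*g - 10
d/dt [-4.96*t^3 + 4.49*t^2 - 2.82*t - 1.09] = -14.88*t^2 + 8.98*t - 2.82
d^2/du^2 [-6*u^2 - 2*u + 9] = -12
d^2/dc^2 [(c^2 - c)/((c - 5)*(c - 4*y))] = 2*(c*(c - 5)^2*(c - 1) + c*(c - 5)*(c - 1)*(c - 4*y) + c*(c - 1)*(c - 4*y)^2 + (1 - 2*c)*(c - 5)^2*(c - 4*y) + (1 - 2*c)*(c - 5)*(c - 4*y)^2 + (c - 5)^2*(c - 4*y)^2)/((c - 5)^3*(c - 4*y)^3)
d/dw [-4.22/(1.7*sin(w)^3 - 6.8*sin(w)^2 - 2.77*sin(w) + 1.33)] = (21.522*sin(w)^2 - 57.392*sin(w) - 11.6894)*cos(w)/(1.7*sin(w)^3 - 6.8*sin(w)^2 - 2.77*sin(w) + 1.33)^2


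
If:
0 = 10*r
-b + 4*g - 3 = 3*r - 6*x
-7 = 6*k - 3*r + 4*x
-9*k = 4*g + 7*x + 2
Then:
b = 5*x + 11/2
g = 17/8 - x/4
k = -2*x/3 - 7/6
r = 0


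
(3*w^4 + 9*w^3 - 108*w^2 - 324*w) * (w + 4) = 3*w^5 + 21*w^4 - 72*w^3 - 756*w^2 - 1296*w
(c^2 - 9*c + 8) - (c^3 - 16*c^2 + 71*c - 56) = -c^3 + 17*c^2 - 80*c + 64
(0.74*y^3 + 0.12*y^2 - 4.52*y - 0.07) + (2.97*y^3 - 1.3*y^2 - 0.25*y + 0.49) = 3.71*y^3 - 1.18*y^2 - 4.77*y + 0.42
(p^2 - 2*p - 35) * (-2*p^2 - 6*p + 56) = -2*p^4 - 2*p^3 + 138*p^2 + 98*p - 1960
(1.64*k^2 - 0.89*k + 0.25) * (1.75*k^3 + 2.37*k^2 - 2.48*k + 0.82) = 2.87*k^5 + 2.3293*k^4 - 5.739*k^3 + 4.1445*k^2 - 1.3498*k + 0.205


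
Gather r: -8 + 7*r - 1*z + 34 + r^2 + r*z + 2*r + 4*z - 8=r^2 + r*(z + 9) + 3*z + 18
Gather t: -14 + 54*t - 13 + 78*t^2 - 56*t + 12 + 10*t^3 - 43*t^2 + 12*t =10*t^3 + 35*t^2 + 10*t - 15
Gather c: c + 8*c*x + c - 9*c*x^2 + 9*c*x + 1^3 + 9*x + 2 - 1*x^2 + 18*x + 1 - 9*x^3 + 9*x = c*(-9*x^2 + 17*x + 2) - 9*x^3 - x^2 + 36*x + 4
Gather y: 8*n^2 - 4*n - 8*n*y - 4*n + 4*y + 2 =8*n^2 - 8*n + y*(4 - 8*n) + 2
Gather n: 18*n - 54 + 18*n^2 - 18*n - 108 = 18*n^2 - 162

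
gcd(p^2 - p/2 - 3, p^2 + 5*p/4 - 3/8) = p + 3/2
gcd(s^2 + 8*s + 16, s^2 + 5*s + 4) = s + 4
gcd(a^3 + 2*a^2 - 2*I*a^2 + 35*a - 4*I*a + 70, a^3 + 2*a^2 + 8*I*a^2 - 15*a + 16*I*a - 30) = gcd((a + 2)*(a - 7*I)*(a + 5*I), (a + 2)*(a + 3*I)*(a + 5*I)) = a^2 + a*(2 + 5*I) + 10*I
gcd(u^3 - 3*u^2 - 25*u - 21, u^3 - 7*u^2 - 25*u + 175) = u - 7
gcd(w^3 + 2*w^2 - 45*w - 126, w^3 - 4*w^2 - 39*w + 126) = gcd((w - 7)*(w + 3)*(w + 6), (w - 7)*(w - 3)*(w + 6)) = w^2 - w - 42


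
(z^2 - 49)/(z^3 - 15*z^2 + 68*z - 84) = (z + 7)/(z^2 - 8*z + 12)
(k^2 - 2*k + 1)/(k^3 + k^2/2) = 2*(k^2 - 2*k + 1)/(k^2*(2*k + 1))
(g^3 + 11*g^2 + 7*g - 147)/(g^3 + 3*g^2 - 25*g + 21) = (g + 7)/(g - 1)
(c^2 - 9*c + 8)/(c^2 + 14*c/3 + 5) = 3*(c^2 - 9*c + 8)/(3*c^2 + 14*c + 15)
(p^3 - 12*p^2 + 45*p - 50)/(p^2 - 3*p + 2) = (p^2 - 10*p + 25)/(p - 1)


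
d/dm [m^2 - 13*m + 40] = 2*m - 13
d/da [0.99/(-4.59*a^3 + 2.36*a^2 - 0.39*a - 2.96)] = (13.6323*a^2 - 4.6728*a + 0.3861)/(4.59*a^3 - 2.36*a^2 + 0.39*a + 2.96)^2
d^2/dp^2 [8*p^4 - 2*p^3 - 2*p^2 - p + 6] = 96*p^2 - 12*p - 4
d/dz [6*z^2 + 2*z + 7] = 12*z + 2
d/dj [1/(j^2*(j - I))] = (j*(-j + I) - 2*(j - I)^2)/(j^3*(j - I)^3)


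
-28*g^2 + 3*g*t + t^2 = (-4*g + t)*(7*g + t)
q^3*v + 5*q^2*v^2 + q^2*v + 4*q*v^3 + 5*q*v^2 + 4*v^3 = (q + v)*(q + 4*v)*(q*v + v)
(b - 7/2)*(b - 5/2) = b^2 - 6*b + 35/4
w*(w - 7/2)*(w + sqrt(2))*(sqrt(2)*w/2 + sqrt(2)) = sqrt(2)*w^4/2 - 3*sqrt(2)*w^3/4 + w^3 - 7*sqrt(2)*w^2/2 - 3*w^2/2 - 7*w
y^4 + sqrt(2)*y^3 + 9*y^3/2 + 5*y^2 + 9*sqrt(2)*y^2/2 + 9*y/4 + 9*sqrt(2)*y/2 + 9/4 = (y + 3/2)*(y + 3)*(y + sqrt(2)/2)^2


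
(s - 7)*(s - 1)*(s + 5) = s^3 - 3*s^2 - 33*s + 35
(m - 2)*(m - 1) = m^2 - 3*m + 2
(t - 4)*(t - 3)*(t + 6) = t^3 - t^2 - 30*t + 72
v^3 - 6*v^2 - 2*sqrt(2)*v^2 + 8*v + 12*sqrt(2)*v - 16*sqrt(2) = (v - 4)*(v - 2)*(v - 2*sqrt(2))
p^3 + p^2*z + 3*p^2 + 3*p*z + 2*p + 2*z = (p + 1)*(p + 2)*(p + z)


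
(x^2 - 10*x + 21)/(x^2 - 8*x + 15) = (x - 7)/(x - 5)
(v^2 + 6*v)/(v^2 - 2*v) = (v + 6)/(v - 2)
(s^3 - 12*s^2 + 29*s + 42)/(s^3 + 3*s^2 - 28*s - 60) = (s^3 - 12*s^2 + 29*s + 42)/(s^3 + 3*s^2 - 28*s - 60)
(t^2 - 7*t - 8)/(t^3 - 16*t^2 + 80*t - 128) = (t + 1)/(t^2 - 8*t + 16)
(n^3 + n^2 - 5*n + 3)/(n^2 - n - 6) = (-n^3 - n^2 + 5*n - 3)/(-n^2 + n + 6)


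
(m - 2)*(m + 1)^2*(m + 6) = m^4 + 6*m^3 - 3*m^2 - 20*m - 12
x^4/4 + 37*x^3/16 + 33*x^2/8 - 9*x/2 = x*(x/4 + 1)*(x - 3/4)*(x + 6)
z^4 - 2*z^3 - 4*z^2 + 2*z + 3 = (z - 3)*(z - 1)*(z + 1)^2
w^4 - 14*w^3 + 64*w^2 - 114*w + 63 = (w - 7)*(w - 3)^2*(w - 1)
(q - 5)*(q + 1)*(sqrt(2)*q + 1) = sqrt(2)*q^3 - 4*sqrt(2)*q^2 + q^2 - 5*sqrt(2)*q - 4*q - 5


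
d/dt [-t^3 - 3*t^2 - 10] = 3*t*(-t - 2)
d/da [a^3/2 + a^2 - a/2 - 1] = 3*a^2/2 + 2*a - 1/2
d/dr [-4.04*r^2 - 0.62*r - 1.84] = -8.08*r - 0.62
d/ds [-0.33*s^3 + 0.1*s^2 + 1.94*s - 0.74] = -0.99*s^2 + 0.2*s + 1.94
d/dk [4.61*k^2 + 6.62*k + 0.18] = 9.22*k + 6.62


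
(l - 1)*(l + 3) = l^2 + 2*l - 3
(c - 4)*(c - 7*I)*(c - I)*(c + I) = c^4 - 4*c^3 - 7*I*c^3 + c^2 + 28*I*c^2 - 4*c - 7*I*c + 28*I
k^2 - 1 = (k - 1)*(k + 1)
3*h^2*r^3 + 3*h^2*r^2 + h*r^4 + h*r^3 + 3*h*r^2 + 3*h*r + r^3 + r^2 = r*(3*h + r)*(r + 1)*(h*r + 1)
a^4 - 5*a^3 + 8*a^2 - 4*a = a*(a - 2)^2*(a - 1)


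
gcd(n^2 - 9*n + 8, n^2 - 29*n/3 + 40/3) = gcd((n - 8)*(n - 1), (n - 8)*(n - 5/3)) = n - 8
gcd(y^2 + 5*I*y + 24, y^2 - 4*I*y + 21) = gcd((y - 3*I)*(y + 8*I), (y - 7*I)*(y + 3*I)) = 1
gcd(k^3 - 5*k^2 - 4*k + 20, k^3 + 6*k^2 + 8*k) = k + 2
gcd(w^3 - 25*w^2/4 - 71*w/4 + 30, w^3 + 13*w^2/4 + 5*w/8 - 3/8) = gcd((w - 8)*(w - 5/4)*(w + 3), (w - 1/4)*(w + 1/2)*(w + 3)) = w + 3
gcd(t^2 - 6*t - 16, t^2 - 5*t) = 1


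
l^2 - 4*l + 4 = (l - 2)^2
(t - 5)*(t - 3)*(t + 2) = t^3 - 6*t^2 - t + 30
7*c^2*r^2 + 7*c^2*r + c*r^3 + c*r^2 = r*(7*c + r)*(c*r + c)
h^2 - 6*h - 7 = (h - 7)*(h + 1)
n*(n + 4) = n^2 + 4*n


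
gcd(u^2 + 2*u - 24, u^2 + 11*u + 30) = u + 6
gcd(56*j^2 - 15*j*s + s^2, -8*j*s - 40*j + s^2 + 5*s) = -8*j + s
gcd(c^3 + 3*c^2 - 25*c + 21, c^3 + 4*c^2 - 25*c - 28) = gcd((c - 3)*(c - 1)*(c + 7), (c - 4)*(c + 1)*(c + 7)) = c + 7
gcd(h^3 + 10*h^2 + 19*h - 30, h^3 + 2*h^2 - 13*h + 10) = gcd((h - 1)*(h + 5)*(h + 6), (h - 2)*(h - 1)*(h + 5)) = h^2 + 4*h - 5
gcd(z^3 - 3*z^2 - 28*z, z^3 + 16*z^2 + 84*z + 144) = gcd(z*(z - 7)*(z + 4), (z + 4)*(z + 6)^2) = z + 4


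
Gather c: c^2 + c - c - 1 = c^2 - 1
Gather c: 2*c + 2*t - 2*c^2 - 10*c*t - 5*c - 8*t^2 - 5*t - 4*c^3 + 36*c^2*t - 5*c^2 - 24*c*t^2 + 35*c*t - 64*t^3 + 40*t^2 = -4*c^3 + c^2*(36*t - 7) + c*(-24*t^2 + 25*t - 3) - 64*t^3 + 32*t^2 - 3*t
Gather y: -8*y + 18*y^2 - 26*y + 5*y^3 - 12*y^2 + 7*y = 5*y^3 + 6*y^2 - 27*y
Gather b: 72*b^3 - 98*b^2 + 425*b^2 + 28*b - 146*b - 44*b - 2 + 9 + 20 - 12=72*b^3 + 327*b^2 - 162*b + 15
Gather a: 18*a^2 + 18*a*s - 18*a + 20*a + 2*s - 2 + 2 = 18*a^2 + a*(18*s + 2) + 2*s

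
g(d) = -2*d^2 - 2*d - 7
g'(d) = -4*d - 2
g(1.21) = -12.35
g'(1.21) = -6.84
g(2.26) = -21.74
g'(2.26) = -11.04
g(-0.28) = -6.60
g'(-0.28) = -0.88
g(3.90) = -45.22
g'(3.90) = -17.60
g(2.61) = -25.84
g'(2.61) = -12.44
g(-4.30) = -35.38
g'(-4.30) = 15.20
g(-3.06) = -19.61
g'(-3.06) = 10.24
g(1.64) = -15.66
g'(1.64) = -8.56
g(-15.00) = -427.00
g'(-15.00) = 58.00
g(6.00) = -91.00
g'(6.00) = -26.00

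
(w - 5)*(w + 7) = w^2 + 2*w - 35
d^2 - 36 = (d - 6)*(d + 6)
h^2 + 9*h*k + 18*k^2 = (h + 3*k)*(h + 6*k)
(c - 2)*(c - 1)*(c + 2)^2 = c^4 + c^3 - 6*c^2 - 4*c + 8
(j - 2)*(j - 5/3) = j^2 - 11*j/3 + 10/3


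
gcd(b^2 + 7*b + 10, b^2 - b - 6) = b + 2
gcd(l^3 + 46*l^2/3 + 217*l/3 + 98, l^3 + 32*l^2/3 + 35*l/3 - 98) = l^2 + 13*l + 42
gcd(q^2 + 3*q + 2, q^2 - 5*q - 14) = q + 2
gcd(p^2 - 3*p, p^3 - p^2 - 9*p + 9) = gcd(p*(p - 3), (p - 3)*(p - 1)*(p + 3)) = p - 3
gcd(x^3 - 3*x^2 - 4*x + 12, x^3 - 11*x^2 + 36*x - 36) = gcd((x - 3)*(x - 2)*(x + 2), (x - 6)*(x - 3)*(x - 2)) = x^2 - 5*x + 6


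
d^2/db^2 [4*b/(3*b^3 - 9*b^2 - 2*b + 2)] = 8*(b*(-9*b^2 + 18*b + 2)^2 + (-9*b^2 - 9*b*(b - 1) + 18*b + 2)*(3*b^3 - 9*b^2 - 2*b + 2))/(3*b^3 - 9*b^2 - 2*b + 2)^3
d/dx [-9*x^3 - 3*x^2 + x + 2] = -27*x^2 - 6*x + 1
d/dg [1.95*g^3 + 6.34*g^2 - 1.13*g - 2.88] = 5.85*g^2 + 12.68*g - 1.13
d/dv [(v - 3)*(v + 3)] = 2*v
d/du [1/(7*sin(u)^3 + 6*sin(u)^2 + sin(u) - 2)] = (-12*sin(u) + 21*cos(u)^2 - 22)*cos(u)/(7*sin(u)^3 + 6*sin(u)^2 + sin(u) - 2)^2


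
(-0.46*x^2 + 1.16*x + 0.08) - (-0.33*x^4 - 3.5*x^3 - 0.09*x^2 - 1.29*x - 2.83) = 0.33*x^4 + 3.5*x^3 - 0.37*x^2 + 2.45*x + 2.91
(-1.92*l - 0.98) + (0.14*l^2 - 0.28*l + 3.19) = 0.14*l^2 - 2.2*l + 2.21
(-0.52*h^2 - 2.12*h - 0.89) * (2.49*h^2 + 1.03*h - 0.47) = -1.2948*h^4 - 5.8144*h^3 - 4.1553*h^2 + 0.0796999999999999*h + 0.4183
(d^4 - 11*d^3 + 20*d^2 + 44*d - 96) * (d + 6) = d^5 - 5*d^4 - 46*d^3 + 164*d^2 + 168*d - 576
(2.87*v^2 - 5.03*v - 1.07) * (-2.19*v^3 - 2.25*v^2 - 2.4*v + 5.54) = -6.2853*v^5 + 4.5582*v^4 + 6.7728*v^3 + 30.3793*v^2 - 25.2982*v - 5.9278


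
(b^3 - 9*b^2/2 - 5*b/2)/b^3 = 1 - 9/(2*b) - 5/(2*b^2)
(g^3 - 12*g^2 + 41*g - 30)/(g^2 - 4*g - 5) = (g^2 - 7*g + 6)/(g + 1)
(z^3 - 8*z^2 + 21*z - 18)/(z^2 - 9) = (z^2 - 5*z + 6)/(z + 3)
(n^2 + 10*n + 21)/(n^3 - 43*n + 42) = (n + 3)/(n^2 - 7*n + 6)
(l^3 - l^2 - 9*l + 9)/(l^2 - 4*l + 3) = l + 3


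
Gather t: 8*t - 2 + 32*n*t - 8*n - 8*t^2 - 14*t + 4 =-8*n - 8*t^2 + t*(32*n - 6) + 2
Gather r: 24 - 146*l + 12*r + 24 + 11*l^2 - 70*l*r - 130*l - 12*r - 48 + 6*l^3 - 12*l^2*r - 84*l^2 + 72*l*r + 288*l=6*l^3 - 73*l^2 + 12*l + r*(-12*l^2 + 2*l)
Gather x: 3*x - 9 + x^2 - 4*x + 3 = x^2 - x - 6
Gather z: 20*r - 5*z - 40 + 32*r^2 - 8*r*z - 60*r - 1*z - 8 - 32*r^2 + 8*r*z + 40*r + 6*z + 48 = 0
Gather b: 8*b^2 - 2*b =8*b^2 - 2*b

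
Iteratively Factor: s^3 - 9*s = (s - 3)*(s^2 + 3*s) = s*(s - 3)*(s + 3)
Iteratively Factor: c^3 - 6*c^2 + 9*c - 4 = (c - 1)*(c^2 - 5*c + 4) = (c - 4)*(c - 1)*(c - 1)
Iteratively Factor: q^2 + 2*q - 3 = (q - 1)*(q + 3)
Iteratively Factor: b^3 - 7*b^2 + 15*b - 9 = (b - 1)*(b^2 - 6*b + 9) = (b - 3)*(b - 1)*(b - 3)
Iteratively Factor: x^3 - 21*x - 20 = (x + 4)*(x^2 - 4*x - 5) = (x + 1)*(x + 4)*(x - 5)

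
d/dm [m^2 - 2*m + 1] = 2*m - 2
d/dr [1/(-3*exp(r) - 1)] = 3*exp(r)/(3*exp(r) + 1)^2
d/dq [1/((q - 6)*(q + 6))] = -2*q/(q^4 - 72*q^2 + 1296)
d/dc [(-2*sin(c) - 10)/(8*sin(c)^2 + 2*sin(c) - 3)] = 2*(8*sin(c)^2 + 80*sin(c) + 13)*cos(c)/((2*sin(c) - 1)^2*(4*sin(c) + 3)^2)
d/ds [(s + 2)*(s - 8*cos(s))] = s + (s + 2)*(8*sin(s) + 1) - 8*cos(s)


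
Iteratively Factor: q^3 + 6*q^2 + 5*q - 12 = (q + 3)*(q^2 + 3*q - 4) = (q + 3)*(q + 4)*(q - 1)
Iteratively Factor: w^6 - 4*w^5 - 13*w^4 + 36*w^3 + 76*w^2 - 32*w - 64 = (w - 4)*(w^5 - 13*w^3 - 16*w^2 + 12*w + 16) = (w - 4)*(w - 1)*(w^4 + w^3 - 12*w^2 - 28*w - 16) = (w - 4)*(w - 1)*(w + 1)*(w^3 - 12*w - 16) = (w - 4)^2*(w - 1)*(w + 1)*(w^2 + 4*w + 4) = (w - 4)^2*(w - 1)*(w + 1)*(w + 2)*(w + 2)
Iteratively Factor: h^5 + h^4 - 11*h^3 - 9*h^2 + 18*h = (h + 3)*(h^4 - 2*h^3 - 5*h^2 + 6*h) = (h + 2)*(h + 3)*(h^3 - 4*h^2 + 3*h) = (h - 1)*(h + 2)*(h + 3)*(h^2 - 3*h) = (h - 3)*(h - 1)*(h + 2)*(h + 3)*(h)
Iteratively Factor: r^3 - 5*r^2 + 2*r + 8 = (r - 4)*(r^2 - r - 2) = (r - 4)*(r + 1)*(r - 2)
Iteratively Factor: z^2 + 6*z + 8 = (z + 4)*(z + 2)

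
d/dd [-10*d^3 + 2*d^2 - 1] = 2*d*(2 - 15*d)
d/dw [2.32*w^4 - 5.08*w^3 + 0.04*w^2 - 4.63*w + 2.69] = 9.28*w^3 - 15.24*w^2 + 0.08*w - 4.63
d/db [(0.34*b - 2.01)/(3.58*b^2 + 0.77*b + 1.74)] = (-1.2172*b^2 + 14.3916*b + 2.1393)/(12.8164*b^4 + 5.5132*b^3 + 13.0513*b^2 + 2.6796*b + 3.0276)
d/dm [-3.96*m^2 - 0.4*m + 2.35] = -7.92*m - 0.4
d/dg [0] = 0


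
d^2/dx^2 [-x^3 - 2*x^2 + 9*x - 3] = -6*x - 4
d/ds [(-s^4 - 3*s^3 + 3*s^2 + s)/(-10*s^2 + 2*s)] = (5*s^3 + 6*s^2 - 3*s + 4)/(25*s^2 - 10*s + 1)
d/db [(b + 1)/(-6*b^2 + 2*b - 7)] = 3*(2*b^2 + 4*b - 3)/(36*b^4 - 24*b^3 + 88*b^2 - 28*b + 49)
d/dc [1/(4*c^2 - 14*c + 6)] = (7 - 4*c)/(2*(2*c^2 - 7*c + 3)^2)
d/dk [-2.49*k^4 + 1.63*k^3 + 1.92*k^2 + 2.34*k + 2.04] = -9.96*k^3 + 4.89*k^2 + 3.84*k + 2.34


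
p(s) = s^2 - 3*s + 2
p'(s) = 2*s - 3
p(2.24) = 0.30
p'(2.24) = 1.48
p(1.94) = -0.06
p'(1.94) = 0.88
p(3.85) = 5.27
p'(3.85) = 4.70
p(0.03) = 1.91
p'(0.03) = -2.94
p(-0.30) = 2.99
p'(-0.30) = -3.60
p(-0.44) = 3.51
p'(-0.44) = -3.88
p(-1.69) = 9.93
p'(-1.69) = -6.38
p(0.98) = 0.02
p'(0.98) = -1.04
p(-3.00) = 20.00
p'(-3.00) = -9.00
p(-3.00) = 20.00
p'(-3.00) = -9.00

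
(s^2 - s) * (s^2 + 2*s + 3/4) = s^4 + s^3 - 5*s^2/4 - 3*s/4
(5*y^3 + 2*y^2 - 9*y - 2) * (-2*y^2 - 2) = -10*y^5 - 4*y^4 + 8*y^3 + 18*y + 4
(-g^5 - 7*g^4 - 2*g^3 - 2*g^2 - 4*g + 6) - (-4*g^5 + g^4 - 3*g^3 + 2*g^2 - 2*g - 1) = 3*g^5 - 8*g^4 + g^3 - 4*g^2 - 2*g + 7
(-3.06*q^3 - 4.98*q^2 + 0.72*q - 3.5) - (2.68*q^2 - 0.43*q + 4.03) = -3.06*q^3 - 7.66*q^2 + 1.15*q - 7.53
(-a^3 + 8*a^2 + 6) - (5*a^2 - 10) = -a^3 + 3*a^2 + 16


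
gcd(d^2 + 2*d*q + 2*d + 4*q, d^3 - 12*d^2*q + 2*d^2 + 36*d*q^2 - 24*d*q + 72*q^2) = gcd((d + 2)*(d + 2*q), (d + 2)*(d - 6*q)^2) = d + 2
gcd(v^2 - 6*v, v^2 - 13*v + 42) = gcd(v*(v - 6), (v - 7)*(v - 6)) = v - 6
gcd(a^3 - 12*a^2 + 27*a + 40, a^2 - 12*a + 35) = a - 5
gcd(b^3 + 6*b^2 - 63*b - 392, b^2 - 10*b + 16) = b - 8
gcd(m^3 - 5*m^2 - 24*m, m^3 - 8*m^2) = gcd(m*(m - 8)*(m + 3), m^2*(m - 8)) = m^2 - 8*m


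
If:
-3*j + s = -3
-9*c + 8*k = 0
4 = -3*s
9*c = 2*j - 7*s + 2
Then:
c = 112/81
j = 5/9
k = 14/9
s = -4/3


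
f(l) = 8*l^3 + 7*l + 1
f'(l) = 24*l^2 + 7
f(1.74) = 55.32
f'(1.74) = 79.66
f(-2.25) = -105.88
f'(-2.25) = 128.50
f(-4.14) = -595.64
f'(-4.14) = 418.35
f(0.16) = 2.15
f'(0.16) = 7.61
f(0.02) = 1.14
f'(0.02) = 7.01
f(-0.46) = -3.00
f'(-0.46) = 12.08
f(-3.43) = -345.84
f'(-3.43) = 289.36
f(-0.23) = -0.71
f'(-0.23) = 8.27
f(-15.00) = -27104.00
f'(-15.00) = 5407.00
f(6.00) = 1771.00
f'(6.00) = 871.00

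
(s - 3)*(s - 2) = s^2 - 5*s + 6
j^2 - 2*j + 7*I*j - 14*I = (j - 2)*(j + 7*I)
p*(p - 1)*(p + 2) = p^3 + p^2 - 2*p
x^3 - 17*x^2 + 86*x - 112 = (x - 8)*(x - 7)*(x - 2)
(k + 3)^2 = k^2 + 6*k + 9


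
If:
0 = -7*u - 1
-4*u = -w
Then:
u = -1/7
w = -4/7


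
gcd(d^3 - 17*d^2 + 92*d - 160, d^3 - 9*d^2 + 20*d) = d^2 - 9*d + 20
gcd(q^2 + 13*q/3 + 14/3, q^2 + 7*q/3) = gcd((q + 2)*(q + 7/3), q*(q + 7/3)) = q + 7/3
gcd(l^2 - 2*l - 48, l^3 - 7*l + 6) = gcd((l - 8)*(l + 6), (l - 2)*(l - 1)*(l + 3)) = 1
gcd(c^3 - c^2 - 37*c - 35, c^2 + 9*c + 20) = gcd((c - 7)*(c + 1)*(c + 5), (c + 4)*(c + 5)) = c + 5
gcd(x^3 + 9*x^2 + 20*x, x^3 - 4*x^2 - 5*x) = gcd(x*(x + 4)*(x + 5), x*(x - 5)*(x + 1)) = x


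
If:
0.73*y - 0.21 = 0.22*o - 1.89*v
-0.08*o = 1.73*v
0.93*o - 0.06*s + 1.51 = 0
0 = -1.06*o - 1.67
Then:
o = -1.58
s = 0.75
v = 0.07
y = -0.38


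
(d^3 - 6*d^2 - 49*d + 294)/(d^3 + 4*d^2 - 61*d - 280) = (d^2 - 13*d + 42)/(d^2 - 3*d - 40)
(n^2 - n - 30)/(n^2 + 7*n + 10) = (n - 6)/(n + 2)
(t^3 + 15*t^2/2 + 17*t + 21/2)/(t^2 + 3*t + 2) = (2*t^2 + 13*t + 21)/(2*(t + 2))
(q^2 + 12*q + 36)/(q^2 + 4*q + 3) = (q^2 + 12*q + 36)/(q^2 + 4*q + 3)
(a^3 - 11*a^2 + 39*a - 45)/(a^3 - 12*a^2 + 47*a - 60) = (a - 3)/(a - 4)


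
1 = 1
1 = 1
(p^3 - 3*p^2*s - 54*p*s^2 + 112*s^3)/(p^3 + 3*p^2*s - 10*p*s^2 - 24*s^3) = (p^3 - 3*p^2*s - 54*p*s^2 + 112*s^3)/(p^3 + 3*p^2*s - 10*p*s^2 - 24*s^3)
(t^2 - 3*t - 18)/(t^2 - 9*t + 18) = (t + 3)/(t - 3)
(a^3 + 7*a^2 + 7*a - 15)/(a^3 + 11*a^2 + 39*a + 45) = (a - 1)/(a + 3)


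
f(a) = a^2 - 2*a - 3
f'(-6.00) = -14.00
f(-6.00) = 45.00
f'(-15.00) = -32.00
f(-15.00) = 252.00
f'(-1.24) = -4.48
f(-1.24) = 1.02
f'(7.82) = 13.64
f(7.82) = 42.51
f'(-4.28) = -10.56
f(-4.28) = 23.88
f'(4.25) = 6.50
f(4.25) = 6.56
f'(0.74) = -0.52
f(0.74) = -3.93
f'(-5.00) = -12.00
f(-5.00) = 32.00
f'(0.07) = -1.86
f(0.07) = -3.14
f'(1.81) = 1.62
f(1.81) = -3.34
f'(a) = 2*a - 2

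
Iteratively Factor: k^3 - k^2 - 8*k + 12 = (k - 2)*(k^2 + k - 6) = (k - 2)*(k + 3)*(k - 2)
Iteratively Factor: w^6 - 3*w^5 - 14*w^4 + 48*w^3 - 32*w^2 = (w - 2)*(w^5 - w^4 - 16*w^3 + 16*w^2) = (w - 2)*(w - 1)*(w^4 - 16*w^2) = (w - 2)*(w - 1)*(w + 4)*(w^3 - 4*w^2) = w*(w - 2)*(w - 1)*(w + 4)*(w^2 - 4*w) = w*(w - 4)*(w - 2)*(w - 1)*(w + 4)*(w)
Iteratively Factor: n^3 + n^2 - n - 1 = (n + 1)*(n^2 - 1) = (n - 1)*(n + 1)*(n + 1)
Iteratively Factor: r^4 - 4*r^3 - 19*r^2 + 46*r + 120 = (r - 4)*(r^3 - 19*r - 30) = (r - 4)*(r + 3)*(r^2 - 3*r - 10) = (r - 4)*(r + 2)*(r + 3)*(r - 5)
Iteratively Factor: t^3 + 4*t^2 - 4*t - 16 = (t - 2)*(t^2 + 6*t + 8) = (t - 2)*(t + 2)*(t + 4)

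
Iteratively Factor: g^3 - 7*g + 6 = (g - 1)*(g^2 + g - 6) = (g - 1)*(g + 3)*(g - 2)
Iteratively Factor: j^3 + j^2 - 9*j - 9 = (j - 3)*(j^2 + 4*j + 3) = (j - 3)*(j + 3)*(j + 1)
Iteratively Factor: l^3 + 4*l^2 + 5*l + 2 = (l + 1)*(l^2 + 3*l + 2) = (l + 1)^2*(l + 2)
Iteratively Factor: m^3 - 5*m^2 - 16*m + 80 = (m + 4)*(m^2 - 9*m + 20) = (m - 4)*(m + 4)*(m - 5)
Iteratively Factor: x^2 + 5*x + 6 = (x + 3)*(x + 2)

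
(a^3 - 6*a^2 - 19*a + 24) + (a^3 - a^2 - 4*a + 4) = 2*a^3 - 7*a^2 - 23*a + 28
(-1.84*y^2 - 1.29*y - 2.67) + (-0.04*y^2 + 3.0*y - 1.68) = -1.88*y^2 + 1.71*y - 4.35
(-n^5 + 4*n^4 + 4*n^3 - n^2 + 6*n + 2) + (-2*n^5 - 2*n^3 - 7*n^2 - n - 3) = -3*n^5 + 4*n^4 + 2*n^3 - 8*n^2 + 5*n - 1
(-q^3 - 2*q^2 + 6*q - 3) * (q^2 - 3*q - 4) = -q^5 + q^4 + 16*q^3 - 13*q^2 - 15*q + 12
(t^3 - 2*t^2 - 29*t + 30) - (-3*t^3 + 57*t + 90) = 4*t^3 - 2*t^2 - 86*t - 60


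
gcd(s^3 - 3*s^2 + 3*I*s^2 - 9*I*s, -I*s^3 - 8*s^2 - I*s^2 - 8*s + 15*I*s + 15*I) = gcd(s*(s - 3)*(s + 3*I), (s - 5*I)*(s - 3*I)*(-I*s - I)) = 1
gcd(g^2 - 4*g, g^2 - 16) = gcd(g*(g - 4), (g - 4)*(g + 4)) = g - 4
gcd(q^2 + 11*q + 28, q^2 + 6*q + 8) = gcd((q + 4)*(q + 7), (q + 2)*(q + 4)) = q + 4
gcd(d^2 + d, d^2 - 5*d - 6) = d + 1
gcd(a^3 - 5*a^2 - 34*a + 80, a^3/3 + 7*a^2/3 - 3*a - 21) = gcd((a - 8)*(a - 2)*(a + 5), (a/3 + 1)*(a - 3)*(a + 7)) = 1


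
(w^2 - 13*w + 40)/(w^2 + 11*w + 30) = (w^2 - 13*w + 40)/(w^2 + 11*w + 30)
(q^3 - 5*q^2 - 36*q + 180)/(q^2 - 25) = (q^2 - 36)/(q + 5)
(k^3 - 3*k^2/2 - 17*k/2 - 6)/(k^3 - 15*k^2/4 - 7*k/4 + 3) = 2*(2*k + 3)/(4*k - 3)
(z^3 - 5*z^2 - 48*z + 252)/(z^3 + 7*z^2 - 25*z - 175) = (z^2 - 12*z + 36)/(z^2 - 25)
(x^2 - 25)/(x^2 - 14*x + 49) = (x^2 - 25)/(x^2 - 14*x + 49)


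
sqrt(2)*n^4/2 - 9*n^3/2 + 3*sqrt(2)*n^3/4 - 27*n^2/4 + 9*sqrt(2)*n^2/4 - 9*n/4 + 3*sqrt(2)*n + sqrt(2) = (n + 1/2)*(n - 4*sqrt(2))*(n - sqrt(2)/2)*(sqrt(2)*n/2 + sqrt(2)/2)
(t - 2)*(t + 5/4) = t^2 - 3*t/4 - 5/2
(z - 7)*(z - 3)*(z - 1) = z^3 - 11*z^2 + 31*z - 21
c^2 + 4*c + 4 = (c + 2)^2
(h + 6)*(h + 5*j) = h^2 + 5*h*j + 6*h + 30*j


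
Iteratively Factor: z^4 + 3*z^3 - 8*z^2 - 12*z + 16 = (z + 2)*(z^3 + z^2 - 10*z + 8) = (z + 2)*(z + 4)*(z^2 - 3*z + 2) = (z - 2)*(z + 2)*(z + 4)*(z - 1)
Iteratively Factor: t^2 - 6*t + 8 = (t - 2)*(t - 4)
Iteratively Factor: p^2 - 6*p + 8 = (p - 2)*(p - 4)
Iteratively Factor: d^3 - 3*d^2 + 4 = (d + 1)*(d^2 - 4*d + 4) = (d - 2)*(d + 1)*(d - 2)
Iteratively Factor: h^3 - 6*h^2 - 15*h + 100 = (h + 4)*(h^2 - 10*h + 25) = (h - 5)*(h + 4)*(h - 5)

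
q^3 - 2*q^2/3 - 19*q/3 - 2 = (q - 3)*(q + 1/3)*(q + 2)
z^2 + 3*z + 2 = (z + 1)*(z + 2)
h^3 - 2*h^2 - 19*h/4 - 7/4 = (h - 7/2)*(h + 1/2)*(h + 1)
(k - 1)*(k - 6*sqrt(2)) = k^2 - 6*sqrt(2)*k - k + 6*sqrt(2)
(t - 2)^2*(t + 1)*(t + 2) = t^4 - t^3 - 6*t^2 + 4*t + 8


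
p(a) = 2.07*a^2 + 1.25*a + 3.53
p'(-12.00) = -48.43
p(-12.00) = 286.61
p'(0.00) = 1.25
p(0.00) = 3.53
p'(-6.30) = -24.83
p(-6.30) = 77.81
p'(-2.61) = -9.56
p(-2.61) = 14.37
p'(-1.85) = -6.41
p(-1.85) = 8.30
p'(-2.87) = -10.63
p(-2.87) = 16.99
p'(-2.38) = -8.60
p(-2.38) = 12.28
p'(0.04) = 1.42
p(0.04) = 3.58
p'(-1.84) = -6.37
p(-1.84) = 8.24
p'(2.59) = 11.97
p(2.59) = 20.65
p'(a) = 4.14*a + 1.25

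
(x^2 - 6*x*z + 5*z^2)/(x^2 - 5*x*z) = (x - z)/x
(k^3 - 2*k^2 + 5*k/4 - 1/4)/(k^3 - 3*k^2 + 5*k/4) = (2*k^2 - 3*k + 1)/(k*(2*k - 5))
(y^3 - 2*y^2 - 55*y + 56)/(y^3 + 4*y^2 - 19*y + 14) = (y - 8)/(y - 2)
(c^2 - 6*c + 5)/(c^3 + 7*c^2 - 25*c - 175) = (c - 1)/(c^2 + 12*c + 35)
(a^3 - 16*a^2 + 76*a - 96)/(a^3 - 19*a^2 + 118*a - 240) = (a - 2)/(a - 5)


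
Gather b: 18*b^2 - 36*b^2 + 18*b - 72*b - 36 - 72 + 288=-18*b^2 - 54*b + 180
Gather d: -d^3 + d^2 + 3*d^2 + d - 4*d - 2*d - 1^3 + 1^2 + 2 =-d^3 + 4*d^2 - 5*d + 2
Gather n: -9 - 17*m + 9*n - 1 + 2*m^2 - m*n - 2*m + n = 2*m^2 - 19*m + n*(10 - m) - 10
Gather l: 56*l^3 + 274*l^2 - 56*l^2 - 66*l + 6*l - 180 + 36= 56*l^3 + 218*l^2 - 60*l - 144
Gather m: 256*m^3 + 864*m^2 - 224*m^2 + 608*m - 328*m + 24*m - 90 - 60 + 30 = 256*m^3 + 640*m^2 + 304*m - 120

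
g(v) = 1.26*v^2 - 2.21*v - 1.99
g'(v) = 2.52*v - 2.21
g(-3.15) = 17.47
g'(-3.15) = -10.15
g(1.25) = -2.78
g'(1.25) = 0.94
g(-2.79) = 13.98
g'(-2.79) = -9.24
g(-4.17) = 29.14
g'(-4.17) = -12.72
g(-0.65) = -0.02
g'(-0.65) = -3.85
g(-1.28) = 2.90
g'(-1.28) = -5.44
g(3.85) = 8.18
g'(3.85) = 7.49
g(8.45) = 69.30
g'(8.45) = 19.08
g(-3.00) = 15.98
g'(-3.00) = -9.77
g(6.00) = 30.11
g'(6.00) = 12.91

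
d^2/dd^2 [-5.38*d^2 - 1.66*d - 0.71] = -10.7600000000000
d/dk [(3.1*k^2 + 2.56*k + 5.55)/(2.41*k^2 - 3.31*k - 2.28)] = (-16.4306*k^2 - 40.887*k + 12.5337)/(5.8081*k^4 - 15.9542*k^3 - 0.0334999999999983*k^2 + 15.0936*k + 5.1984)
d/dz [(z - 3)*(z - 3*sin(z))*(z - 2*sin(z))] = (3 - z)*(z - 3*sin(z))*(2*cos(z) - 1) + (3 - z)*(z - 2*sin(z))*(3*cos(z) - 1) + (z - 3*sin(z))*(z - 2*sin(z))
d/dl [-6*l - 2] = -6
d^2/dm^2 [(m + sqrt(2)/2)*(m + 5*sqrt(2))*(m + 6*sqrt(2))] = 6*m + 23*sqrt(2)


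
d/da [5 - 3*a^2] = -6*a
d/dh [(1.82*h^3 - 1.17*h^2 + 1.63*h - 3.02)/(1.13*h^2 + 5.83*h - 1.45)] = (2.0566*h^4 + 21.2212*h^3 - 16.58*h^2 + 10.2182*h + 15.2431)/(1.2769*h^4 + 13.1758*h^3 + 30.7119*h^2 - 16.907*h + 2.1025)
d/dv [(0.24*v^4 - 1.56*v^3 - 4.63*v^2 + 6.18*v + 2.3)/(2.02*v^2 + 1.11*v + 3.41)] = (0.9696*v^5 - 2.352*v^4 - 0.189599999999999*v^3 - 33.5817*v^2 - 40.8686*v + 18.5208)/(4.0804*v^4 + 4.4844*v^3 + 15.0085*v^2 + 7.5702*v + 11.6281)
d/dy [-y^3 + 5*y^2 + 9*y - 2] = -3*y^2 + 10*y + 9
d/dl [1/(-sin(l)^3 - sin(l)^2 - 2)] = (3*sin(l) + 2)*sin(l)*cos(l)/(sin(l)^3 + sin(l)^2 + 2)^2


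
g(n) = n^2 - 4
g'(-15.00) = -30.00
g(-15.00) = 221.00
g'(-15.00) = -30.00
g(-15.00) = 221.00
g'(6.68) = 13.36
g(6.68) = 40.62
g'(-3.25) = -6.50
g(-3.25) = 6.56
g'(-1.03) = -2.06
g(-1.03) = -2.94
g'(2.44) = 4.88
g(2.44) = 1.95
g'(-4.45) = -8.90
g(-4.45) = 15.80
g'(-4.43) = -8.86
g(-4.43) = 15.62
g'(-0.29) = -0.58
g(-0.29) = -3.92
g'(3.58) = 7.16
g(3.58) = 8.82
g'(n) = 2*n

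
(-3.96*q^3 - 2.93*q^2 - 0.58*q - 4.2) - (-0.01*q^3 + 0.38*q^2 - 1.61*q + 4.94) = -3.95*q^3 - 3.31*q^2 + 1.03*q - 9.14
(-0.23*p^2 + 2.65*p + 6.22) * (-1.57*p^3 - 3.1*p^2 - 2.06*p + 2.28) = 0.3611*p^5 - 3.4475*p^4 - 17.5066*p^3 - 25.2654*p^2 - 6.7712*p + 14.1816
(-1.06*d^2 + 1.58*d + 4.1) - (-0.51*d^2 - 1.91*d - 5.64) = -0.55*d^2 + 3.49*d + 9.74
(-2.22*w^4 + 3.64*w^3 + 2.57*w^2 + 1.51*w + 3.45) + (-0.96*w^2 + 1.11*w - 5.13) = -2.22*w^4 + 3.64*w^3 + 1.61*w^2 + 2.62*w - 1.68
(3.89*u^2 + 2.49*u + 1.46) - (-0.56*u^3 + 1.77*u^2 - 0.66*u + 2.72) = 0.56*u^3 + 2.12*u^2 + 3.15*u - 1.26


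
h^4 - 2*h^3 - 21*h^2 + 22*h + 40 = (h - 5)*(h - 2)*(h + 1)*(h + 4)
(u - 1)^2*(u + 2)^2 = u^4 + 2*u^3 - 3*u^2 - 4*u + 4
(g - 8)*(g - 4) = g^2 - 12*g + 32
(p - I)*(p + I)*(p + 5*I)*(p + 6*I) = p^4 + 11*I*p^3 - 29*p^2 + 11*I*p - 30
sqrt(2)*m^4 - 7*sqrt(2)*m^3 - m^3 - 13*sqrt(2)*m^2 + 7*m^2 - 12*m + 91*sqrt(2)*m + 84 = (m - 7)*(m - 3*sqrt(2))*(m + 2*sqrt(2))*(sqrt(2)*m + 1)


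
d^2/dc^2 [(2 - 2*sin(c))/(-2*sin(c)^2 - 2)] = (-9*sin(c)^5 + 4*sin(c)^4 - 10*sin(c)^2 + 4*sin(c) - 9*sin(3*c)/2 + sin(5*c)/2 + 2)/(sin(c)^2 + 1)^3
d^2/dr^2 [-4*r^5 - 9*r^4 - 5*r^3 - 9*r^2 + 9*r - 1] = -80*r^3 - 108*r^2 - 30*r - 18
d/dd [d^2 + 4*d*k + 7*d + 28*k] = 2*d + 4*k + 7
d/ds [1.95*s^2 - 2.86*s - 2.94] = 3.9*s - 2.86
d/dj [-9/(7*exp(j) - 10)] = 63*exp(j)/(7*exp(j) - 10)^2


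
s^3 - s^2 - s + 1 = (s - 1)^2*(s + 1)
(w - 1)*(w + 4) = w^2 + 3*w - 4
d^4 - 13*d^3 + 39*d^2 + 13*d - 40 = (d - 8)*(d - 5)*(d - 1)*(d + 1)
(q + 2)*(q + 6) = q^2 + 8*q + 12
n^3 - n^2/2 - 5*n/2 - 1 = (n - 2)*(n + 1/2)*(n + 1)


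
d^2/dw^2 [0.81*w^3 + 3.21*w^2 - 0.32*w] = 4.86*w + 6.42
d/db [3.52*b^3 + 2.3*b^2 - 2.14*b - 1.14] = 10.56*b^2 + 4.6*b - 2.14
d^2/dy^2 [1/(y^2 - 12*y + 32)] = 2*(-y^2 + 12*y + 4*(y - 6)^2 - 32)/(y^2 - 12*y + 32)^3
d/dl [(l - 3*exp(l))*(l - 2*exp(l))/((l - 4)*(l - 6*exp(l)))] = (-(l - 4)*(l - 6*exp(l))*((l - 3*exp(l))*(2*exp(l) - 1) + (l - 2*exp(l))*(3*exp(l) - 1)) + (l - 4)*(l - 3*exp(l))*(l - 2*exp(l))*(6*exp(l) - 1) - (l - 6*exp(l))*(l - 3*exp(l))*(l - 2*exp(l)))/((l - 4)^2*(l - 6*exp(l))^2)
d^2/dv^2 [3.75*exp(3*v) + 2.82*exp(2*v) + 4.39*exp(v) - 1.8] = (33.75*exp(2*v) + 11.28*exp(v) + 4.39)*exp(v)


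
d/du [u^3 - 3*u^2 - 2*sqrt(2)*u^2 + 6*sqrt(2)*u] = 3*u^2 - 6*u - 4*sqrt(2)*u + 6*sqrt(2)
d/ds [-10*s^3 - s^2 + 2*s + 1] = -30*s^2 - 2*s + 2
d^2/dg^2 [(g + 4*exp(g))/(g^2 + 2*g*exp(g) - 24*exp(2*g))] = 2*(4*(g + 4*exp(g))*(g*exp(g) + g - 24*exp(2*g) + exp(g))^2 - ((g + 4*exp(g))*(g*exp(g) - 48*exp(2*g) + 2*exp(g) + 1) + 2*(4*exp(g) + 1)*(g*exp(g) + g - 24*exp(2*g) + exp(g)))*(g^2 + 2*g*exp(g) - 24*exp(2*g)) + 2*(g^2 + 2*g*exp(g) - 24*exp(2*g))^2*exp(g))/(g^2 + 2*g*exp(g) - 24*exp(2*g))^3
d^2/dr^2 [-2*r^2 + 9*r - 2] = -4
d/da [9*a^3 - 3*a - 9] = 27*a^2 - 3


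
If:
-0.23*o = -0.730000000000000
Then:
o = 3.17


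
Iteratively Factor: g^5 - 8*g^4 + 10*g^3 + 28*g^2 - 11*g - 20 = (g + 1)*(g^4 - 9*g^3 + 19*g^2 + 9*g - 20) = (g - 5)*(g + 1)*(g^3 - 4*g^2 - g + 4) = (g - 5)*(g - 4)*(g + 1)*(g^2 - 1) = (g - 5)*(g - 4)*(g - 1)*(g + 1)*(g + 1)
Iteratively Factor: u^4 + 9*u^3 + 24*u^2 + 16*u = (u)*(u^3 + 9*u^2 + 24*u + 16) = u*(u + 4)*(u^2 + 5*u + 4) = u*(u + 4)^2*(u + 1)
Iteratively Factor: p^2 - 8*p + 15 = (p - 5)*(p - 3)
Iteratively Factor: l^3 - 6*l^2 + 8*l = (l - 2)*(l^2 - 4*l) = l*(l - 2)*(l - 4)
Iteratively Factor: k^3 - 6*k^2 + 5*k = (k - 1)*(k^2 - 5*k) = (k - 5)*(k - 1)*(k)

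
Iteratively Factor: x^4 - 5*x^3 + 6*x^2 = (x)*(x^3 - 5*x^2 + 6*x) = x^2*(x^2 - 5*x + 6) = x^2*(x - 3)*(x - 2)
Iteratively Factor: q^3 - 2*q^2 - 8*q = (q - 4)*(q^2 + 2*q) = (q - 4)*(q + 2)*(q)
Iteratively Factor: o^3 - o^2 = (o)*(o^2 - o) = o*(o - 1)*(o)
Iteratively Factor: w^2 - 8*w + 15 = (w - 5)*(w - 3)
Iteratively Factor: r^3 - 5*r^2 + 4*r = (r - 4)*(r^2 - r) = (r - 4)*(r - 1)*(r)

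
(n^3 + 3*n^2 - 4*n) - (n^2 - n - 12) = n^3 + 2*n^2 - 3*n + 12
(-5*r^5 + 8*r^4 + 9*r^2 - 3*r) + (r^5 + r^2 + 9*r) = -4*r^5 + 8*r^4 + 10*r^2 + 6*r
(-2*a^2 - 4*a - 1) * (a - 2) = -2*a^3 + 7*a + 2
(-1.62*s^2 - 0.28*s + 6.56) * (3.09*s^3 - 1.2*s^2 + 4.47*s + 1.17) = -5.0058*s^5 + 1.0788*s^4 + 13.365*s^3 - 11.019*s^2 + 28.9956*s + 7.6752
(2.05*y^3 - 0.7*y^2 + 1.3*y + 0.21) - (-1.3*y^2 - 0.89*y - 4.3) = 2.05*y^3 + 0.6*y^2 + 2.19*y + 4.51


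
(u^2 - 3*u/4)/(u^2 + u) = (u - 3/4)/(u + 1)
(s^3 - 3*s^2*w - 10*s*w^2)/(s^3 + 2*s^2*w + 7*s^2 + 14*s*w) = (s - 5*w)/(s + 7)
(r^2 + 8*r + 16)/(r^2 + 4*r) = (r + 4)/r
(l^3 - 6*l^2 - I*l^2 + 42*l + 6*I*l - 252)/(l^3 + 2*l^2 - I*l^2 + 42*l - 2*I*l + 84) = (l - 6)/(l + 2)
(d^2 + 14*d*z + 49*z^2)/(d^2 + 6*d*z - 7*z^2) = (-d - 7*z)/(-d + z)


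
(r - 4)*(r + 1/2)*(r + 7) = r^3 + 7*r^2/2 - 53*r/2 - 14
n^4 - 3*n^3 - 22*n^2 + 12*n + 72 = (n - 6)*(n - 2)*(n + 2)*(n + 3)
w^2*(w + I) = w^3 + I*w^2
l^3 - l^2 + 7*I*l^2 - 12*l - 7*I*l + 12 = (l - 1)*(l + 3*I)*(l + 4*I)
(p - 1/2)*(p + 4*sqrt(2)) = p^2 - p/2 + 4*sqrt(2)*p - 2*sqrt(2)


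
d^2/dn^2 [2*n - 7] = 0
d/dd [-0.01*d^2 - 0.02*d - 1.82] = -0.02*d - 0.02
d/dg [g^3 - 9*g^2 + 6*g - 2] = 3*g^2 - 18*g + 6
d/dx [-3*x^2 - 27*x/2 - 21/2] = -6*x - 27/2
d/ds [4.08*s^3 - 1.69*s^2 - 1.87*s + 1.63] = 12.24*s^2 - 3.38*s - 1.87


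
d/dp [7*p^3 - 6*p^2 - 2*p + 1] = 21*p^2 - 12*p - 2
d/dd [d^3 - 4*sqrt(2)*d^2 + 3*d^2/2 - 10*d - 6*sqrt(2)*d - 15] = 3*d^2 - 8*sqrt(2)*d + 3*d - 10 - 6*sqrt(2)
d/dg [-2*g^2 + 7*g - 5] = 7 - 4*g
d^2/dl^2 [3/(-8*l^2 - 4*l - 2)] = 12*(4*l^2 + 2*l - (4*l + 1)^2 + 1)/(4*l^2 + 2*l + 1)^3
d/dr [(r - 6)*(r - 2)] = 2*r - 8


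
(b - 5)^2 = b^2 - 10*b + 25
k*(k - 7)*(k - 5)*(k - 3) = k^4 - 15*k^3 + 71*k^2 - 105*k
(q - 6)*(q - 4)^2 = q^3 - 14*q^2 + 64*q - 96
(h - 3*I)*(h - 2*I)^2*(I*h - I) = I*h^4 + 7*h^3 - I*h^3 - 7*h^2 - 16*I*h^2 - 12*h + 16*I*h + 12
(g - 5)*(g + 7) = g^2 + 2*g - 35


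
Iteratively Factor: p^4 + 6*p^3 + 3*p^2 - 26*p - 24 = (p + 4)*(p^3 + 2*p^2 - 5*p - 6) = (p - 2)*(p + 4)*(p^2 + 4*p + 3) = (p - 2)*(p + 3)*(p + 4)*(p + 1)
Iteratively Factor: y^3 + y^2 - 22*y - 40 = (y - 5)*(y^2 + 6*y + 8) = (y - 5)*(y + 4)*(y + 2)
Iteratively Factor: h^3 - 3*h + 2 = (h - 1)*(h^2 + h - 2) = (h - 1)*(h + 2)*(h - 1)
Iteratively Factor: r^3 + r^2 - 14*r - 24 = (r + 3)*(r^2 - 2*r - 8) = (r + 2)*(r + 3)*(r - 4)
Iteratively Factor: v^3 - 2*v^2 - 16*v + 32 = (v - 2)*(v^2 - 16) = (v - 2)*(v + 4)*(v - 4)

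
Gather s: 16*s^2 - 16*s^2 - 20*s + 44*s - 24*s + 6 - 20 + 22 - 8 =0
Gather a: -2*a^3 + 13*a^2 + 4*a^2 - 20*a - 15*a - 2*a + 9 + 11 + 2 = -2*a^3 + 17*a^2 - 37*a + 22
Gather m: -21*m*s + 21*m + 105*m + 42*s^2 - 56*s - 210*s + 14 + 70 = m*(126 - 21*s) + 42*s^2 - 266*s + 84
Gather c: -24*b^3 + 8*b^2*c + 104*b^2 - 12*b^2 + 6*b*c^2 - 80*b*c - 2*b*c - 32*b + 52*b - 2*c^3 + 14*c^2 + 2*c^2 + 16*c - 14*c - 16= -24*b^3 + 92*b^2 + 20*b - 2*c^3 + c^2*(6*b + 16) + c*(8*b^2 - 82*b + 2) - 16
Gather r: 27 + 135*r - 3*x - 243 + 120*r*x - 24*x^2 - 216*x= r*(120*x + 135) - 24*x^2 - 219*x - 216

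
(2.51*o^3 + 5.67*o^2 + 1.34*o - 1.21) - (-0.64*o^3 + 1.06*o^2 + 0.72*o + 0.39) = 3.15*o^3 + 4.61*o^2 + 0.62*o - 1.6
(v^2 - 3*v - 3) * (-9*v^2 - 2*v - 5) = -9*v^4 + 25*v^3 + 28*v^2 + 21*v + 15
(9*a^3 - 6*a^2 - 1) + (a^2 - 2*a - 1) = 9*a^3 - 5*a^2 - 2*a - 2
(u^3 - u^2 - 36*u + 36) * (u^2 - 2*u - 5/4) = u^5 - 3*u^4 - 141*u^3/4 + 437*u^2/4 - 27*u - 45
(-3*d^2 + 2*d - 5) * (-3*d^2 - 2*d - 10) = 9*d^4 + 41*d^2 - 10*d + 50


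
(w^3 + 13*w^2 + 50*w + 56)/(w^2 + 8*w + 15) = (w^3 + 13*w^2 + 50*w + 56)/(w^2 + 8*w + 15)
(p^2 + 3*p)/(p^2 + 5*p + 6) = p/(p + 2)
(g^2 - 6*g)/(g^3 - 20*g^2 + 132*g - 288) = g/(g^2 - 14*g + 48)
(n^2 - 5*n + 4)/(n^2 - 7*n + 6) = (n - 4)/(n - 6)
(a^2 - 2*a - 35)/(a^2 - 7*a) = (a + 5)/a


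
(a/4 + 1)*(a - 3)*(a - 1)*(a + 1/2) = a^4/4 + a^3/8 - 13*a^2/4 + 11*a/8 + 3/2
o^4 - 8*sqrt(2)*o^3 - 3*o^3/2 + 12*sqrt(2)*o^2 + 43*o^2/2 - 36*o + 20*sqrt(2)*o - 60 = (o - 5/2)*(o + 1)*(o - 6*sqrt(2))*(o - 2*sqrt(2))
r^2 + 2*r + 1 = (r + 1)^2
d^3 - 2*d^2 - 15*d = d*(d - 5)*(d + 3)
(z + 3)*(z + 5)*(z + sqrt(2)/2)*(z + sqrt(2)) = z^4 + 3*sqrt(2)*z^3/2 + 8*z^3 + 16*z^2 + 12*sqrt(2)*z^2 + 8*z + 45*sqrt(2)*z/2 + 15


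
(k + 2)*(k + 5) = k^2 + 7*k + 10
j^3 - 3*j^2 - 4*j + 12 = (j - 3)*(j - 2)*(j + 2)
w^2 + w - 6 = (w - 2)*(w + 3)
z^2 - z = z*(z - 1)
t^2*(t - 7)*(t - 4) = t^4 - 11*t^3 + 28*t^2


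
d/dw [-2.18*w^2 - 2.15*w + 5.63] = -4.36*w - 2.15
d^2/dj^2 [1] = 0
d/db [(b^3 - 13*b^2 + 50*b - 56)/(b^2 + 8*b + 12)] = (b^4 + 16*b^3 - 118*b^2 - 200*b + 1048)/(b^4 + 16*b^3 + 88*b^2 + 192*b + 144)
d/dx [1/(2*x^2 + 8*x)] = (-x - 2)/(x^2*(x + 4)^2)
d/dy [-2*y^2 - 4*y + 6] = -4*y - 4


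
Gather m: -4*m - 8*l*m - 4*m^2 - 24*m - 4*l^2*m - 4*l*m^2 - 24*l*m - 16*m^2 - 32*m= m^2*(-4*l - 20) + m*(-4*l^2 - 32*l - 60)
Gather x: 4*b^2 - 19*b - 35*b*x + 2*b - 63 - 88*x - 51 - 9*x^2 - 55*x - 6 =4*b^2 - 17*b - 9*x^2 + x*(-35*b - 143) - 120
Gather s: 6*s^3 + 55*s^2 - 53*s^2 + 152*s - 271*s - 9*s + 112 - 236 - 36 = 6*s^3 + 2*s^2 - 128*s - 160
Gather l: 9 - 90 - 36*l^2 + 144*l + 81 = -36*l^2 + 144*l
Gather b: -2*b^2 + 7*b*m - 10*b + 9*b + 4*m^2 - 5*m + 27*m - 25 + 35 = -2*b^2 + b*(7*m - 1) + 4*m^2 + 22*m + 10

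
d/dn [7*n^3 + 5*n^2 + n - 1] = 21*n^2 + 10*n + 1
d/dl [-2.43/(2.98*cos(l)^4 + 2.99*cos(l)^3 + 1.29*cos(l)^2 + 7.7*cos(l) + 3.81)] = -(28.9656*cos(l)^3 + 21.7971*cos(l)^2 + 6.2694*cos(l) + 18.711)*sin(l)/(2.98*cos(l)^4 + 2.99*cos(l)^3 + 1.29*cos(l)^2 + 7.7*cos(l) + 3.81)^2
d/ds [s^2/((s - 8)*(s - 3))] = s*(48 - 11*s)/(s^4 - 22*s^3 + 169*s^2 - 528*s + 576)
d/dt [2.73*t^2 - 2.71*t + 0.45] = 5.46*t - 2.71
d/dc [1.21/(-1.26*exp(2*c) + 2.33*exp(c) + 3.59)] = (3.0492*exp(c) - 2.8193)*exp(c)/(-1.26*exp(2*c) + 2.33*exp(c) + 3.59)^2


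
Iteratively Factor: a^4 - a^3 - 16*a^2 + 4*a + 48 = (a - 4)*(a^3 + 3*a^2 - 4*a - 12) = (a - 4)*(a - 2)*(a^2 + 5*a + 6) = (a - 4)*(a - 2)*(a + 2)*(a + 3)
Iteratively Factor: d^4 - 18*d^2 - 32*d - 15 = (d - 5)*(d^3 + 5*d^2 + 7*d + 3) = (d - 5)*(d + 1)*(d^2 + 4*d + 3) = (d - 5)*(d + 1)*(d + 3)*(d + 1)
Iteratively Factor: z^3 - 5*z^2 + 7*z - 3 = (z - 1)*(z^2 - 4*z + 3) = (z - 1)^2*(z - 3)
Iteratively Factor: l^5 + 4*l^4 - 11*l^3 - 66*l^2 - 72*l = (l)*(l^4 + 4*l^3 - 11*l^2 - 66*l - 72) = l*(l - 4)*(l^3 + 8*l^2 + 21*l + 18) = l*(l - 4)*(l + 3)*(l^2 + 5*l + 6) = l*(l - 4)*(l + 3)^2*(l + 2)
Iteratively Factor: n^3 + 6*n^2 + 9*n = (n + 3)*(n^2 + 3*n) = n*(n + 3)*(n + 3)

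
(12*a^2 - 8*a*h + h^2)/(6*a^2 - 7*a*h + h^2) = (2*a - h)/(a - h)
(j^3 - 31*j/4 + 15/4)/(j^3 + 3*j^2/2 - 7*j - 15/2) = (j - 1/2)/(j + 1)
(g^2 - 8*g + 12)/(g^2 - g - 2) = (g - 6)/(g + 1)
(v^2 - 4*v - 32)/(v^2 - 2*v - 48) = (v + 4)/(v + 6)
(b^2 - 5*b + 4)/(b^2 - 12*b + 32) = (b - 1)/(b - 8)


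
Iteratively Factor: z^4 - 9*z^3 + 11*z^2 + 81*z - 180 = (z - 5)*(z^3 - 4*z^2 - 9*z + 36) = (z - 5)*(z + 3)*(z^2 - 7*z + 12) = (z - 5)*(z - 3)*(z + 3)*(z - 4)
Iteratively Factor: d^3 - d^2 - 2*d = (d - 2)*(d^2 + d) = (d - 2)*(d + 1)*(d)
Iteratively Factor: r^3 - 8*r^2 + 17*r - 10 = (r - 1)*(r^2 - 7*r + 10) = (r - 2)*(r - 1)*(r - 5)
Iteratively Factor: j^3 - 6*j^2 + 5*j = (j - 5)*(j^2 - j) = j*(j - 5)*(j - 1)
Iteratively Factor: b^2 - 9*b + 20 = (b - 5)*(b - 4)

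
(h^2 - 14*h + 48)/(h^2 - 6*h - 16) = (h - 6)/(h + 2)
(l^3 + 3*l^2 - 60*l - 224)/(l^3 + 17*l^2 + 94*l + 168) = (l - 8)/(l + 6)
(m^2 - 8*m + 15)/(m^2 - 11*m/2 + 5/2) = 2*(m - 3)/(2*m - 1)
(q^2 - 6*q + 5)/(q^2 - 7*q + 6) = (q - 5)/(q - 6)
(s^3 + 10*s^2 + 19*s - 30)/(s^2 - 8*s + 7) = (s^2 + 11*s + 30)/(s - 7)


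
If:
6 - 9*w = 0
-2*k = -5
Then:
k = 5/2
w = 2/3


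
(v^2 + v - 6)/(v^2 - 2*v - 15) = (v - 2)/(v - 5)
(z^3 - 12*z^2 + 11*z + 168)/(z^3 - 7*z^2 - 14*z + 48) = (z - 7)/(z - 2)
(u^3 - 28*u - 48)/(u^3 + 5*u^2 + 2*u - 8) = (u - 6)/(u - 1)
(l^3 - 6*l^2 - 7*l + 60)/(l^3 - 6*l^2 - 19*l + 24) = (l^2 - 9*l + 20)/(l^2 - 9*l + 8)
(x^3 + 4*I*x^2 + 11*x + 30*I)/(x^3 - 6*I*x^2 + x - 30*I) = (x + 5*I)/(x - 5*I)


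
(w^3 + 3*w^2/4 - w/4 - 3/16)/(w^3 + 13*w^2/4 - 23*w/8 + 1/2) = (8*w^2 + 10*w + 3)/(2*(4*w^2 + 15*w - 4))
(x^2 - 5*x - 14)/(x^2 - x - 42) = (x + 2)/(x + 6)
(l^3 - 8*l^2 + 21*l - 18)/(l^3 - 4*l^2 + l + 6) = (l - 3)/(l + 1)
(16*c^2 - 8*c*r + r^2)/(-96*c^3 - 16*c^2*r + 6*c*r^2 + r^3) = (-4*c + r)/(24*c^2 + 10*c*r + r^2)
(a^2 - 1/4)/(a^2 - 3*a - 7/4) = (2*a - 1)/(2*a - 7)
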